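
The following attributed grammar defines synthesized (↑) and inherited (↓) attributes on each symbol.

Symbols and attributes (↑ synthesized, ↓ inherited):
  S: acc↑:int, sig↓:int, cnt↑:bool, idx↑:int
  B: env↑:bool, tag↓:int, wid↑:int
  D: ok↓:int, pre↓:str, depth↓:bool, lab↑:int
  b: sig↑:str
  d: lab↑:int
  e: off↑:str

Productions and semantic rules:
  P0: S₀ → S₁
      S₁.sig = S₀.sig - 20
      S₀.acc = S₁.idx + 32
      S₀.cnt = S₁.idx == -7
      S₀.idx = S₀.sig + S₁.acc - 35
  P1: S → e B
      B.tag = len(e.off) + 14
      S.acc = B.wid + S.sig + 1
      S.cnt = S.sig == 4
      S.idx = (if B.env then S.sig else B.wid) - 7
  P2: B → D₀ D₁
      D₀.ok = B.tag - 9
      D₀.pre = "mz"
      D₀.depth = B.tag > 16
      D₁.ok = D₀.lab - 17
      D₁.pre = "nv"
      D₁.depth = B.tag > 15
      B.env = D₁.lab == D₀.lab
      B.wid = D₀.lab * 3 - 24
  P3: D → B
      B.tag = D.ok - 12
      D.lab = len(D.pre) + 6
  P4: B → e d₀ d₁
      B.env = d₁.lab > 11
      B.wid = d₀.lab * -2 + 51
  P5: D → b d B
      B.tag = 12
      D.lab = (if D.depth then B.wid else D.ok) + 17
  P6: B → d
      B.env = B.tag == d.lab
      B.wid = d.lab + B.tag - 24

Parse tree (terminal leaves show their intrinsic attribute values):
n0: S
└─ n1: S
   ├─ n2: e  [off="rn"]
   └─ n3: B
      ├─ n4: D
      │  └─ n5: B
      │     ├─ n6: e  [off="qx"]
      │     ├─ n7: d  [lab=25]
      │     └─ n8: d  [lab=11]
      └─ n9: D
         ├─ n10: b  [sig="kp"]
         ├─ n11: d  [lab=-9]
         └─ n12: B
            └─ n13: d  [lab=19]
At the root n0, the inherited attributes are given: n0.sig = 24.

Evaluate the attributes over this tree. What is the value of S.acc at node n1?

1. n0.sig = 24  [given at root]
2. n1.sig = 4  [S₀.sig - 20]
3. n2.off = "rn"  [terminal]
4. n3.tag = 16  [len(e.off) + 14]
5. n4.ok = 7  [B.tag - 9]
6. n4.pre = "mz"  ["mz"]
7. n4.depth = false  [B.tag > 16]
8. n5.tag = -5  [D.ok - 12]
9. n6.off = "qx"  [terminal]
10. n7.lab = 25  [terminal]
11. n8.lab = 11  [terminal]
12. n5.env = false  [d₁.lab > 11]
13. n5.wid = 1  [d₀.lab * -2 + 51]
14. n4.lab = 8  [len(D.pre) + 6]
15. n9.ok = -9  [D₀.lab - 17]
16. n9.pre = "nv"  ["nv"]
17. n9.depth = true  [B.tag > 15]
18. n10.sig = "kp"  [terminal]
19. n11.lab = -9  [terminal]
20. n12.tag = 12  [12]
21. n13.lab = 19  [terminal]
22. n12.env = false  [B.tag == d.lab]
23. n12.wid = 7  [d.lab + B.tag - 24]
24. n9.lab = 24  [(if D.depth then B.wid else D.ok) + 17]
25. n3.env = false  [D₁.lab == D₀.lab]
26. n3.wid = 0  [D₀.lab * 3 - 24]
27. n1.acc = 5  [B.wid + S.sig + 1]
28. n1.cnt = true  [S.sig == 4]
29. n1.idx = -7  [(if B.env then S.sig else B.wid) - 7]
30. n0.acc = 25  [S₁.idx + 32]
31. n0.cnt = true  [S₁.idx == -7]
32. n0.idx = -6  [S₀.sig + S₁.acc - 35]

5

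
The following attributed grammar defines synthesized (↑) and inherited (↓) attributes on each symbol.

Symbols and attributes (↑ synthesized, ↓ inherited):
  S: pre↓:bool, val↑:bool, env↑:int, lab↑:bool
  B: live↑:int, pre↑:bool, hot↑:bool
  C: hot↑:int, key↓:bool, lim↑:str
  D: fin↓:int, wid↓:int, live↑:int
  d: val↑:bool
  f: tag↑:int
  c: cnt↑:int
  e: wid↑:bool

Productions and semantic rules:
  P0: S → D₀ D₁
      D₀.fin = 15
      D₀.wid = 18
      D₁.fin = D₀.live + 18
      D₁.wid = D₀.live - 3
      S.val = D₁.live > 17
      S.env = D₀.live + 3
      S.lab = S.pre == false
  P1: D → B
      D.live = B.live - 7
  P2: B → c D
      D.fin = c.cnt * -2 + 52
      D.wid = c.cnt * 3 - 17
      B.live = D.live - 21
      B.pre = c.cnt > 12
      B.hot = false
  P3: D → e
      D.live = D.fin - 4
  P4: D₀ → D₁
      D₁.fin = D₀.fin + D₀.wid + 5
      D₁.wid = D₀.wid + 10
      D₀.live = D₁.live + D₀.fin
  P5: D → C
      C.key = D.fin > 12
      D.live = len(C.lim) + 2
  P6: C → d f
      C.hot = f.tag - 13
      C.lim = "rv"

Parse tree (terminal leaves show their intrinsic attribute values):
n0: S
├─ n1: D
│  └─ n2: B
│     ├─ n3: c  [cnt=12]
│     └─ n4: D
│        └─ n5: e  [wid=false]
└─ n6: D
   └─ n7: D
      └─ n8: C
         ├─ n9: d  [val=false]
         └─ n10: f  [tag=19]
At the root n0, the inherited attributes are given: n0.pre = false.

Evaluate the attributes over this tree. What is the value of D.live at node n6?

18

1. n0.pre = false  [given at root]
2. n1.fin = 15  [15]
3. n1.wid = 18  [18]
4. n3.cnt = 12  [terminal]
5. n4.fin = 28  [c.cnt * -2 + 52]
6. n4.wid = 19  [c.cnt * 3 - 17]
7. n5.wid = false  [terminal]
8. n4.live = 24  [D.fin - 4]
9. n2.live = 3  [D.live - 21]
10. n2.pre = false  [c.cnt > 12]
11. n2.hot = false  [false]
12. n1.live = -4  [B.live - 7]
13. n6.fin = 14  [D₀.live + 18]
14. n6.wid = -7  [D₀.live - 3]
15. n7.fin = 12  [D₀.fin + D₀.wid + 5]
16. n7.wid = 3  [D₀.wid + 10]
17. n8.key = false  [D.fin > 12]
18. n9.val = false  [terminal]
19. n10.tag = 19  [terminal]
20. n8.hot = 6  [f.tag - 13]
21. n8.lim = "rv"  ["rv"]
22. n7.live = 4  [len(C.lim) + 2]
23. n6.live = 18  [D₁.live + D₀.fin]
24. n0.val = true  [D₁.live > 17]
25. n0.env = -1  [D₀.live + 3]
26. n0.lab = true  [S.pre == false]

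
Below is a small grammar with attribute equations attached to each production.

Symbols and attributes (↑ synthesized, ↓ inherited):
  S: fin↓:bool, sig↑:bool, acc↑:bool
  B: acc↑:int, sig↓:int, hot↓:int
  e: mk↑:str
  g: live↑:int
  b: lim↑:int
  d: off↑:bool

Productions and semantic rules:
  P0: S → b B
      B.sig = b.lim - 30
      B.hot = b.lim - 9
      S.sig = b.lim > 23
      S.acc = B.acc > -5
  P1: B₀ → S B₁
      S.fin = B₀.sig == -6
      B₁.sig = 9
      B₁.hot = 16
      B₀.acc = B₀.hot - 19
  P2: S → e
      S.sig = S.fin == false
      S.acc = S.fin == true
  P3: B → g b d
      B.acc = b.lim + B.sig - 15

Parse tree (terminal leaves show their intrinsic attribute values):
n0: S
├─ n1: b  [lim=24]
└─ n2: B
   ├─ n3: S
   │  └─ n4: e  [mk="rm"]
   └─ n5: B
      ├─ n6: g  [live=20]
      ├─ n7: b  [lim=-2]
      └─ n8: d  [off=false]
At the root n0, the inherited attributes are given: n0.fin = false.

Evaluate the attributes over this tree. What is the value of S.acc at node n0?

1. n0.fin = false  [given at root]
2. n1.lim = 24  [terminal]
3. n2.sig = -6  [b.lim - 30]
4. n2.hot = 15  [b.lim - 9]
5. n3.fin = true  [B₀.sig == -6]
6. n4.mk = "rm"  [terminal]
7. n3.sig = false  [S.fin == false]
8. n3.acc = true  [S.fin == true]
9. n5.sig = 9  [9]
10. n5.hot = 16  [16]
11. n6.live = 20  [terminal]
12. n7.lim = -2  [terminal]
13. n8.off = false  [terminal]
14. n5.acc = -8  [b.lim + B.sig - 15]
15. n2.acc = -4  [B₀.hot - 19]
16. n0.sig = true  [b.lim > 23]
17. n0.acc = true  [B.acc > -5]

true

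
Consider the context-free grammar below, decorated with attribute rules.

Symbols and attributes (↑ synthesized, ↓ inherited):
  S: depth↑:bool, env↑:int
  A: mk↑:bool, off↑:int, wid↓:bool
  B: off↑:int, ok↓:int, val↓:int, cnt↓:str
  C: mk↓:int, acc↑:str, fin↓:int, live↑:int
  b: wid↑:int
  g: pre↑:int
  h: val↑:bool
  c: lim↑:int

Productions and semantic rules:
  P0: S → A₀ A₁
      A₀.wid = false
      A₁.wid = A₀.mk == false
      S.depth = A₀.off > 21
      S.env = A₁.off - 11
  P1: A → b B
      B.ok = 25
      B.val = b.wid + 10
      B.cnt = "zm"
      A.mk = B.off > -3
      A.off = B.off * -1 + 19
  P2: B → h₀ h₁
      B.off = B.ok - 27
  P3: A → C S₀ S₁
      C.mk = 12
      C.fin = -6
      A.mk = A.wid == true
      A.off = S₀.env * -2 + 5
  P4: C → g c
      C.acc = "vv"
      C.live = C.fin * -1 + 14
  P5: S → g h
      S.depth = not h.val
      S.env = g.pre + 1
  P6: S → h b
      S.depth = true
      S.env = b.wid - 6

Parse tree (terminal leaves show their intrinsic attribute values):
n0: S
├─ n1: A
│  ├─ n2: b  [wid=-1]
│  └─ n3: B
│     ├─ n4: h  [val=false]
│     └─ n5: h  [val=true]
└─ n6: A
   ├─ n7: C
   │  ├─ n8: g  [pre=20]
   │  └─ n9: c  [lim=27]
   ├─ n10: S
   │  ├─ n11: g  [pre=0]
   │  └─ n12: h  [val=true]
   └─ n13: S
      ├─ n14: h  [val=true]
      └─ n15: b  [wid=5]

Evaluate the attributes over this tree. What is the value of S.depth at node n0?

false

1. n1.wid = false  [false]
2. n2.wid = -1  [terminal]
3. n3.ok = 25  [25]
4. n3.val = 9  [b.wid + 10]
5. n3.cnt = "zm"  ["zm"]
6. n4.val = false  [terminal]
7. n5.val = true  [terminal]
8. n3.off = -2  [B.ok - 27]
9. n1.mk = true  [B.off > -3]
10. n1.off = 21  [B.off * -1 + 19]
11. n6.wid = false  [A₀.mk == false]
12. n7.mk = 12  [12]
13. n7.fin = -6  [-6]
14. n8.pre = 20  [terminal]
15. n9.lim = 27  [terminal]
16. n7.acc = "vv"  ["vv"]
17. n7.live = 20  [C.fin * -1 + 14]
18. n11.pre = 0  [terminal]
19. n12.val = true  [terminal]
20. n10.depth = false  [not h.val]
21. n10.env = 1  [g.pre + 1]
22. n14.val = true  [terminal]
23. n15.wid = 5  [terminal]
24. n13.depth = true  [true]
25. n13.env = -1  [b.wid - 6]
26. n6.mk = false  [A.wid == true]
27. n6.off = 3  [S₀.env * -2 + 5]
28. n0.depth = false  [A₀.off > 21]
29. n0.env = -8  [A₁.off - 11]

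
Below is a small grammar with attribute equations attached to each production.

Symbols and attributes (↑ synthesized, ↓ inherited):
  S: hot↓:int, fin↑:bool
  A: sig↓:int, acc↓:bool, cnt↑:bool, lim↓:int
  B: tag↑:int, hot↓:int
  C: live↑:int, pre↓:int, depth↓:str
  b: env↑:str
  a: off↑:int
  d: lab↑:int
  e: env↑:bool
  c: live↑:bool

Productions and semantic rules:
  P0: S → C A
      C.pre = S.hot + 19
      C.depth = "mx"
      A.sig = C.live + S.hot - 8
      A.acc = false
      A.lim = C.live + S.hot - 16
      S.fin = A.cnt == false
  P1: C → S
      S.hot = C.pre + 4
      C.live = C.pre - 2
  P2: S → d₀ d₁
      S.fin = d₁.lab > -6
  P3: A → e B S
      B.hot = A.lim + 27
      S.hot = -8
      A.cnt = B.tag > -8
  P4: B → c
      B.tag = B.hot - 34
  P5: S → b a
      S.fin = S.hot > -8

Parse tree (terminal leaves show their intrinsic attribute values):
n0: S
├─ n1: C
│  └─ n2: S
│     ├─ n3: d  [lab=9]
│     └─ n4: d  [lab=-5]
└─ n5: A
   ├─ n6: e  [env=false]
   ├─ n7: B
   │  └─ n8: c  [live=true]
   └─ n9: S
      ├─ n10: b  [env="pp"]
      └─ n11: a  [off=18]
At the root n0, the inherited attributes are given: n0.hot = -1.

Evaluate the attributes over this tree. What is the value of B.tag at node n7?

1. n0.hot = -1  [given at root]
2. n1.pre = 18  [S.hot + 19]
3. n1.depth = "mx"  ["mx"]
4. n2.hot = 22  [C.pre + 4]
5. n3.lab = 9  [terminal]
6. n4.lab = -5  [terminal]
7. n2.fin = true  [d₁.lab > -6]
8. n1.live = 16  [C.pre - 2]
9. n5.sig = 7  [C.live + S.hot - 8]
10. n5.acc = false  [false]
11. n5.lim = -1  [C.live + S.hot - 16]
12. n6.env = false  [terminal]
13. n7.hot = 26  [A.lim + 27]
14. n8.live = true  [terminal]
15. n7.tag = -8  [B.hot - 34]
16. n9.hot = -8  [-8]
17. n10.env = "pp"  [terminal]
18. n11.off = 18  [terminal]
19. n9.fin = false  [S.hot > -8]
20. n5.cnt = false  [B.tag > -8]
21. n0.fin = true  [A.cnt == false]

-8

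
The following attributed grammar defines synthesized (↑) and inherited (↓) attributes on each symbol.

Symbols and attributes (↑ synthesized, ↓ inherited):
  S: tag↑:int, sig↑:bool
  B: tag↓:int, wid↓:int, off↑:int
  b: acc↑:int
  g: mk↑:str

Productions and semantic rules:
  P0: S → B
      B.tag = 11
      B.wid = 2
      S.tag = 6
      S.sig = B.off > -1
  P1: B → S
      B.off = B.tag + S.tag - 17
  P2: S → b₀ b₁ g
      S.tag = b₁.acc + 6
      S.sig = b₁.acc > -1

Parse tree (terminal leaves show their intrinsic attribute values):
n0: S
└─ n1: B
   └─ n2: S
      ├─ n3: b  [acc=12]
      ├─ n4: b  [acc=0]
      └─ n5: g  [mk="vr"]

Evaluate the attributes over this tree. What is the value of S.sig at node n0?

true

1. n1.tag = 11  [11]
2. n1.wid = 2  [2]
3. n3.acc = 12  [terminal]
4. n4.acc = 0  [terminal]
5. n5.mk = "vr"  [terminal]
6. n2.tag = 6  [b₁.acc + 6]
7. n2.sig = true  [b₁.acc > -1]
8. n1.off = 0  [B.tag + S.tag - 17]
9. n0.tag = 6  [6]
10. n0.sig = true  [B.off > -1]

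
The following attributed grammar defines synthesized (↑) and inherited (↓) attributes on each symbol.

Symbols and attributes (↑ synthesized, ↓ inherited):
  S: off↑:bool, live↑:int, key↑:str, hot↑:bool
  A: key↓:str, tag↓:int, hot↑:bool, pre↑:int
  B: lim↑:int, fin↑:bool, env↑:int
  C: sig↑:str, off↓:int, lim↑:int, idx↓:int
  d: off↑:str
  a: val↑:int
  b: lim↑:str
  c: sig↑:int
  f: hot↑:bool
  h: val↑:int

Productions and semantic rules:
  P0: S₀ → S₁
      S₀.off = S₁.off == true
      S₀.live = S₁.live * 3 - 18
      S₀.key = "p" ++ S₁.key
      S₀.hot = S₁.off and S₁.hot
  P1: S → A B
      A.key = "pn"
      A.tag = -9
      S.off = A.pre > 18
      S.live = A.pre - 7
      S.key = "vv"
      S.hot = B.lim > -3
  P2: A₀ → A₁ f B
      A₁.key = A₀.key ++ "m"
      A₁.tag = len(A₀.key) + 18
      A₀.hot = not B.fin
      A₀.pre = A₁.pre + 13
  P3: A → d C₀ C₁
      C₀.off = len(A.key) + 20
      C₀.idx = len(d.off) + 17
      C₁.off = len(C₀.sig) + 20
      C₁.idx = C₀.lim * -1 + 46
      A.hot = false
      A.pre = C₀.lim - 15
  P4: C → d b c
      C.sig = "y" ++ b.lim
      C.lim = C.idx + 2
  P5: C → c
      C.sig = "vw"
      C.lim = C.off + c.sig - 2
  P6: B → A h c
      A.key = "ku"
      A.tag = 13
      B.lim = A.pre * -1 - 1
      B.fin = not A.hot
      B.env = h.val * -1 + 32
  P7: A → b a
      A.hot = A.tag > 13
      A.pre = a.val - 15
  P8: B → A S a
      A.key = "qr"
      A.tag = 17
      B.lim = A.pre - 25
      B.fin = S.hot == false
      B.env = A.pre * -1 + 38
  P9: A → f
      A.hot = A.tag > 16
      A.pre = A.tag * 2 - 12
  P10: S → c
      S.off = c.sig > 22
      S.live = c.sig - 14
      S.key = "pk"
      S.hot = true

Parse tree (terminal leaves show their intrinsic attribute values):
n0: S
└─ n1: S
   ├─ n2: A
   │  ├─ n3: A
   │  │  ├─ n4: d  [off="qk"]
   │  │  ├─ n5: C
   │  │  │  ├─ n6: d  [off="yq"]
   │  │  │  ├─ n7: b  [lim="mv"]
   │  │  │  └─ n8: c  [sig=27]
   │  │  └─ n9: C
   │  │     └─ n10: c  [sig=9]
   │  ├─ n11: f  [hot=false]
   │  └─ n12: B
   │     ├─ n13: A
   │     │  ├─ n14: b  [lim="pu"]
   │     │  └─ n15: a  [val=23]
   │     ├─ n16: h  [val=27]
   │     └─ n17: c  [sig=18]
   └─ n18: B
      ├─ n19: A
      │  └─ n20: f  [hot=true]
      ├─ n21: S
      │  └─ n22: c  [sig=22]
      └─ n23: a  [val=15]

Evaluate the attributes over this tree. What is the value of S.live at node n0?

18

1. n2.key = "pn"  ["pn"]
2. n2.tag = -9  [-9]
3. n3.key = "pnm"  [A₀.key ++ "m"]
4. n3.tag = 20  [len(A₀.key) + 18]
5. n4.off = "qk"  [terminal]
6. n5.off = 23  [len(A.key) + 20]
7. n5.idx = 19  [len(d.off) + 17]
8. n6.off = "yq"  [terminal]
9. n7.lim = "mv"  [terminal]
10. n8.sig = 27  [terminal]
11. n5.sig = "ymv"  ["y" ++ b.lim]
12. n5.lim = 21  [C.idx + 2]
13. n9.off = 23  [len(C₀.sig) + 20]
14. n9.idx = 25  [C₀.lim * -1 + 46]
15. n10.sig = 9  [terminal]
16. n9.sig = "vw"  ["vw"]
17. n9.lim = 30  [C.off + c.sig - 2]
18. n3.hot = false  [false]
19. n3.pre = 6  [C₀.lim - 15]
20. n11.hot = false  [terminal]
21. n13.key = "ku"  ["ku"]
22. n13.tag = 13  [13]
23. n14.lim = "pu"  [terminal]
24. n15.val = 23  [terminal]
25. n13.hot = false  [A.tag > 13]
26. n13.pre = 8  [a.val - 15]
27. n16.val = 27  [terminal]
28. n17.sig = 18  [terminal]
29. n12.lim = -9  [A.pre * -1 - 1]
30. n12.fin = true  [not A.hot]
31. n12.env = 5  [h.val * -1 + 32]
32. n2.hot = false  [not B.fin]
33. n2.pre = 19  [A₁.pre + 13]
34. n19.key = "qr"  ["qr"]
35. n19.tag = 17  [17]
36. n20.hot = true  [terminal]
37. n19.hot = true  [A.tag > 16]
38. n19.pre = 22  [A.tag * 2 - 12]
39. n22.sig = 22  [terminal]
40. n21.off = false  [c.sig > 22]
41. n21.live = 8  [c.sig - 14]
42. n21.key = "pk"  ["pk"]
43. n21.hot = true  [true]
44. n23.val = 15  [terminal]
45. n18.lim = -3  [A.pre - 25]
46. n18.fin = false  [S.hot == false]
47. n18.env = 16  [A.pre * -1 + 38]
48. n1.off = true  [A.pre > 18]
49. n1.live = 12  [A.pre - 7]
50. n1.key = "vv"  ["vv"]
51. n1.hot = false  [B.lim > -3]
52. n0.off = true  [S₁.off == true]
53. n0.live = 18  [S₁.live * 3 - 18]
54. n0.key = "pvv"  ["p" ++ S₁.key]
55. n0.hot = false  [S₁.off and S₁.hot]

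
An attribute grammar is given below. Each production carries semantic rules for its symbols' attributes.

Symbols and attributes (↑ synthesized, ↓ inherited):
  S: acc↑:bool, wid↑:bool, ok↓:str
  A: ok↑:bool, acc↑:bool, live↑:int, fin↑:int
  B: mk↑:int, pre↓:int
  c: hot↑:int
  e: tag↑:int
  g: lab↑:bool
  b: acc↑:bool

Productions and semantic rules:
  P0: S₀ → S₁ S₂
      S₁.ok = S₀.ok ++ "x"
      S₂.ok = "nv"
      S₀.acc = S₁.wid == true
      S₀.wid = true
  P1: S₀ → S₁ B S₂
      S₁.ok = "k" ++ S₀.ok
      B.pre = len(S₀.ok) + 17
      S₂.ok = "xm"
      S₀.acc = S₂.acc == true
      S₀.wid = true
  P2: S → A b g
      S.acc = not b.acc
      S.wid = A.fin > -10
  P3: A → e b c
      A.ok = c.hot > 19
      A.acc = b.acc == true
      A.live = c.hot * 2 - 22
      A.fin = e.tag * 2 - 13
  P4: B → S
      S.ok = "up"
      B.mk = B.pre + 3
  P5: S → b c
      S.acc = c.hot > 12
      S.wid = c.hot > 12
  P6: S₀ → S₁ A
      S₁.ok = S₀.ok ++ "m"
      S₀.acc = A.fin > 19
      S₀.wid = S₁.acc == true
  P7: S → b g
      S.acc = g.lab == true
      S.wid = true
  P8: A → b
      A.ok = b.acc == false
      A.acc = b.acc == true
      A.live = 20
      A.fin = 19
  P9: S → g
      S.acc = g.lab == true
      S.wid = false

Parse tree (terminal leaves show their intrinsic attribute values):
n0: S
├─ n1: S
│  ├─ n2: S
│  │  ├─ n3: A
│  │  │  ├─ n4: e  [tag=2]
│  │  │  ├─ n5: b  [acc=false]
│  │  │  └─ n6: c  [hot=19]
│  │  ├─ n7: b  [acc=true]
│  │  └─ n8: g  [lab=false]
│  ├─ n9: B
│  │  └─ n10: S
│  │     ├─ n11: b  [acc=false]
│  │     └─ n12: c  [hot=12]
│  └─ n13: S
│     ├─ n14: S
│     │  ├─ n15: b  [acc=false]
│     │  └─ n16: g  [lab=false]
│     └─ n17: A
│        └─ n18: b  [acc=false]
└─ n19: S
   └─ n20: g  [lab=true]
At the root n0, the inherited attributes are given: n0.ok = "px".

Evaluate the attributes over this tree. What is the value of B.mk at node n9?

23

1. n0.ok = "px"  [given at root]
2. n1.ok = "pxx"  [S₀.ok ++ "x"]
3. n2.ok = "kpxx"  ["k" ++ S₀.ok]
4. n4.tag = 2  [terminal]
5. n5.acc = false  [terminal]
6. n6.hot = 19  [terminal]
7. n3.ok = false  [c.hot > 19]
8. n3.acc = false  [b.acc == true]
9. n3.live = 16  [c.hot * 2 - 22]
10. n3.fin = -9  [e.tag * 2 - 13]
11. n7.acc = true  [terminal]
12. n8.lab = false  [terminal]
13. n2.acc = false  [not b.acc]
14. n2.wid = true  [A.fin > -10]
15. n9.pre = 20  [len(S₀.ok) + 17]
16. n10.ok = "up"  ["up"]
17. n11.acc = false  [terminal]
18. n12.hot = 12  [terminal]
19. n10.acc = false  [c.hot > 12]
20. n10.wid = false  [c.hot > 12]
21. n9.mk = 23  [B.pre + 3]
22. n13.ok = "xm"  ["xm"]
23. n14.ok = "xmm"  [S₀.ok ++ "m"]
24. n15.acc = false  [terminal]
25. n16.lab = false  [terminal]
26. n14.acc = false  [g.lab == true]
27. n14.wid = true  [true]
28. n18.acc = false  [terminal]
29. n17.ok = true  [b.acc == false]
30. n17.acc = false  [b.acc == true]
31. n17.live = 20  [20]
32. n17.fin = 19  [19]
33. n13.acc = false  [A.fin > 19]
34. n13.wid = false  [S₁.acc == true]
35. n1.acc = false  [S₂.acc == true]
36. n1.wid = true  [true]
37. n19.ok = "nv"  ["nv"]
38. n20.lab = true  [terminal]
39. n19.acc = true  [g.lab == true]
40. n19.wid = false  [false]
41. n0.acc = true  [S₁.wid == true]
42. n0.wid = true  [true]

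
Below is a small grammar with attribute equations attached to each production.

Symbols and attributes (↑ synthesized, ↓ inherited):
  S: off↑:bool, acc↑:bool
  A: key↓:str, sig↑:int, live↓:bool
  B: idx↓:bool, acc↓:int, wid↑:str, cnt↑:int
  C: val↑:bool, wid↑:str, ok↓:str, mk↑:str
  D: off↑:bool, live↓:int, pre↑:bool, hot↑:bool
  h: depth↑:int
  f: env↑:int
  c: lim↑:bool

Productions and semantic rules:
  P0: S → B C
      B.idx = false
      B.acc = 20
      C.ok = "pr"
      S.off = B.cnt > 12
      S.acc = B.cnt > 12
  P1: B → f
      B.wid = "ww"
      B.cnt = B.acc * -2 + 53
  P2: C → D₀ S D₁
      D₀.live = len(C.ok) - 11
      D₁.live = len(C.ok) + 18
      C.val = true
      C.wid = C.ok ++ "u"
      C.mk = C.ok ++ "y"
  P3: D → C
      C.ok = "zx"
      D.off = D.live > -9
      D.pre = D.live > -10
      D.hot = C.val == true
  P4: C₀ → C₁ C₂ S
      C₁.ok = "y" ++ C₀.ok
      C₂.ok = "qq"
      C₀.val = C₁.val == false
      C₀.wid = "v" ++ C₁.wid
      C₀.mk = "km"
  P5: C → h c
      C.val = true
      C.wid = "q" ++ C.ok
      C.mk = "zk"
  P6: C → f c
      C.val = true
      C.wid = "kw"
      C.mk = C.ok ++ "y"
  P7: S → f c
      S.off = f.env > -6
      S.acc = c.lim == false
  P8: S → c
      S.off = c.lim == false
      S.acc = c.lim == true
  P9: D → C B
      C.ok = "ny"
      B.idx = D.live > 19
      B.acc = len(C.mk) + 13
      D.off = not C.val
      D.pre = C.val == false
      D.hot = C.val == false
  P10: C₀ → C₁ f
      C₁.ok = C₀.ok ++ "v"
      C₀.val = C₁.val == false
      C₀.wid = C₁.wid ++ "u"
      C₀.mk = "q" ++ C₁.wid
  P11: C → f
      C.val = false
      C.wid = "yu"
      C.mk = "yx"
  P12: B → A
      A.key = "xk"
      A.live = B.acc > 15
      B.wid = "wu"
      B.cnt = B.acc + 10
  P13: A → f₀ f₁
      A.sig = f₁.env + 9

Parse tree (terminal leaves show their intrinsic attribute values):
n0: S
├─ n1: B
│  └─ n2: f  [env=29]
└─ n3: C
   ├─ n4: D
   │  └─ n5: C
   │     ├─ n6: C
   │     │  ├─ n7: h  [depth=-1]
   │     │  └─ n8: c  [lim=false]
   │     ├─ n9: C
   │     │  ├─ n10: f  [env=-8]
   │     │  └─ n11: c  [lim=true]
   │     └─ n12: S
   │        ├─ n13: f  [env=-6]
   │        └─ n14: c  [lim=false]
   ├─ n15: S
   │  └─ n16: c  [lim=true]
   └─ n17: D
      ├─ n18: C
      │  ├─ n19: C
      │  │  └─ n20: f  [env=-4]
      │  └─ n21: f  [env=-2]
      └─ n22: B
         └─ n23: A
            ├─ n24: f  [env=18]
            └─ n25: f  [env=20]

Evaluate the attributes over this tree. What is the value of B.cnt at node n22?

1. n1.idx = false  [false]
2. n1.acc = 20  [20]
3. n2.env = 29  [terminal]
4. n1.wid = "ww"  ["ww"]
5. n1.cnt = 13  [B.acc * -2 + 53]
6. n3.ok = "pr"  ["pr"]
7. n4.live = -9  [len(C.ok) - 11]
8. n5.ok = "zx"  ["zx"]
9. n6.ok = "yzx"  ["y" ++ C₀.ok]
10. n7.depth = -1  [terminal]
11. n8.lim = false  [terminal]
12. n6.val = true  [true]
13. n6.wid = "qyzx"  ["q" ++ C.ok]
14. n6.mk = "zk"  ["zk"]
15. n9.ok = "qq"  ["qq"]
16. n10.env = -8  [terminal]
17. n11.lim = true  [terminal]
18. n9.val = true  [true]
19. n9.wid = "kw"  ["kw"]
20. n9.mk = "qqy"  [C.ok ++ "y"]
21. n13.env = -6  [terminal]
22. n14.lim = false  [terminal]
23. n12.off = false  [f.env > -6]
24. n12.acc = true  [c.lim == false]
25. n5.val = false  [C₁.val == false]
26. n5.wid = "vqyzx"  ["v" ++ C₁.wid]
27. n5.mk = "km"  ["km"]
28. n4.off = false  [D.live > -9]
29. n4.pre = true  [D.live > -10]
30. n4.hot = false  [C.val == true]
31. n16.lim = true  [terminal]
32. n15.off = false  [c.lim == false]
33. n15.acc = true  [c.lim == true]
34. n17.live = 20  [len(C.ok) + 18]
35. n18.ok = "ny"  ["ny"]
36. n19.ok = "nyv"  [C₀.ok ++ "v"]
37. n20.env = -4  [terminal]
38. n19.val = false  [false]
39. n19.wid = "yu"  ["yu"]
40. n19.mk = "yx"  ["yx"]
41. n21.env = -2  [terminal]
42. n18.val = true  [C₁.val == false]
43. n18.wid = "yuu"  [C₁.wid ++ "u"]
44. n18.mk = "qyu"  ["q" ++ C₁.wid]
45. n22.idx = true  [D.live > 19]
46. n22.acc = 16  [len(C.mk) + 13]
47. n23.key = "xk"  ["xk"]
48. n23.live = true  [B.acc > 15]
49. n24.env = 18  [terminal]
50. n25.env = 20  [terminal]
51. n23.sig = 29  [f₁.env + 9]
52. n22.wid = "wu"  ["wu"]
53. n22.cnt = 26  [B.acc + 10]
54. n17.off = false  [not C.val]
55. n17.pre = false  [C.val == false]
56. n17.hot = false  [C.val == false]
57. n3.val = true  [true]
58. n3.wid = "pru"  [C.ok ++ "u"]
59. n3.mk = "pry"  [C.ok ++ "y"]
60. n0.off = true  [B.cnt > 12]
61. n0.acc = true  [B.cnt > 12]

26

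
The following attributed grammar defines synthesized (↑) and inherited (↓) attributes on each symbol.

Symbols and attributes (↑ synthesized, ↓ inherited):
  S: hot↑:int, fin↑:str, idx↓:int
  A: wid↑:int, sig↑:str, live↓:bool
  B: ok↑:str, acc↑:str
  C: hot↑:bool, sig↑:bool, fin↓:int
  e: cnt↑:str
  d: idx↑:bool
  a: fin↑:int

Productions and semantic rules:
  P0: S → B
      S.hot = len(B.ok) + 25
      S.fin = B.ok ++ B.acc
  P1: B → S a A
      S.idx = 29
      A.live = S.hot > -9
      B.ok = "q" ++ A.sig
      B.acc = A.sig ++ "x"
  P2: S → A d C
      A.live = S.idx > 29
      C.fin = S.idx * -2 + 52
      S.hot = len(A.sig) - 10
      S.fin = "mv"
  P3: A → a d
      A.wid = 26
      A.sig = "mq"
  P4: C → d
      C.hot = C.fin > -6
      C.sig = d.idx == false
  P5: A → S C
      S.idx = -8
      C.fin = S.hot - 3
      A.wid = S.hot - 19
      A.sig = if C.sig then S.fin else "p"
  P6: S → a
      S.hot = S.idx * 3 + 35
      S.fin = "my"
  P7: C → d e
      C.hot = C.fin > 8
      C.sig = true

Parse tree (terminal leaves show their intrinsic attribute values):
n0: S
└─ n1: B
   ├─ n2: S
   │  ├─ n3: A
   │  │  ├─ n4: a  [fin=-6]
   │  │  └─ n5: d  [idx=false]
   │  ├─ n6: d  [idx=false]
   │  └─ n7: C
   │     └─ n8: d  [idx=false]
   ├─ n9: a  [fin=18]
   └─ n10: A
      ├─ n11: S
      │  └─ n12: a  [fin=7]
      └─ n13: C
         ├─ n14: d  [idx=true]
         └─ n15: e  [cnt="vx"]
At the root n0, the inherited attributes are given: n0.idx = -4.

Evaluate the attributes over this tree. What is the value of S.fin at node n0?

"qmymyx"

1. n0.idx = -4  [given at root]
2. n2.idx = 29  [29]
3. n3.live = false  [S.idx > 29]
4. n4.fin = -6  [terminal]
5. n5.idx = false  [terminal]
6. n3.wid = 26  [26]
7. n3.sig = "mq"  ["mq"]
8. n6.idx = false  [terminal]
9. n7.fin = -6  [S.idx * -2 + 52]
10. n8.idx = false  [terminal]
11. n7.hot = false  [C.fin > -6]
12. n7.sig = true  [d.idx == false]
13. n2.hot = -8  [len(A.sig) - 10]
14. n2.fin = "mv"  ["mv"]
15. n9.fin = 18  [terminal]
16. n10.live = true  [S.hot > -9]
17. n11.idx = -8  [-8]
18. n12.fin = 7  [terminal]
19. n11.hot = 11  [S.idx * 3 + 35]
20. n11.fin = "my"  ["my"]
21. n13.fin = 8  [S.hot - 3]
22. n14.idx = true  [terminal]
23. n15.cnt = "vx"  [terminal]
24. n13.hot = false  [C.fin > 8]
25. n13.sig = true  [true]
26. n10.wid = -8  [S.hot - 19]
27. n10.sig = "my"  [if C.sig then S.fin else "p"]
28. n1.ok = "qmy"  ["q" ++ A.sig]
29. n1.acc = "myx"  [A.sig ++ "x"]
30. n0.hot = 28  [len(B.ok) + 25]
31. n0.fin = "qmymyx"  [B.ok ++ B.acc]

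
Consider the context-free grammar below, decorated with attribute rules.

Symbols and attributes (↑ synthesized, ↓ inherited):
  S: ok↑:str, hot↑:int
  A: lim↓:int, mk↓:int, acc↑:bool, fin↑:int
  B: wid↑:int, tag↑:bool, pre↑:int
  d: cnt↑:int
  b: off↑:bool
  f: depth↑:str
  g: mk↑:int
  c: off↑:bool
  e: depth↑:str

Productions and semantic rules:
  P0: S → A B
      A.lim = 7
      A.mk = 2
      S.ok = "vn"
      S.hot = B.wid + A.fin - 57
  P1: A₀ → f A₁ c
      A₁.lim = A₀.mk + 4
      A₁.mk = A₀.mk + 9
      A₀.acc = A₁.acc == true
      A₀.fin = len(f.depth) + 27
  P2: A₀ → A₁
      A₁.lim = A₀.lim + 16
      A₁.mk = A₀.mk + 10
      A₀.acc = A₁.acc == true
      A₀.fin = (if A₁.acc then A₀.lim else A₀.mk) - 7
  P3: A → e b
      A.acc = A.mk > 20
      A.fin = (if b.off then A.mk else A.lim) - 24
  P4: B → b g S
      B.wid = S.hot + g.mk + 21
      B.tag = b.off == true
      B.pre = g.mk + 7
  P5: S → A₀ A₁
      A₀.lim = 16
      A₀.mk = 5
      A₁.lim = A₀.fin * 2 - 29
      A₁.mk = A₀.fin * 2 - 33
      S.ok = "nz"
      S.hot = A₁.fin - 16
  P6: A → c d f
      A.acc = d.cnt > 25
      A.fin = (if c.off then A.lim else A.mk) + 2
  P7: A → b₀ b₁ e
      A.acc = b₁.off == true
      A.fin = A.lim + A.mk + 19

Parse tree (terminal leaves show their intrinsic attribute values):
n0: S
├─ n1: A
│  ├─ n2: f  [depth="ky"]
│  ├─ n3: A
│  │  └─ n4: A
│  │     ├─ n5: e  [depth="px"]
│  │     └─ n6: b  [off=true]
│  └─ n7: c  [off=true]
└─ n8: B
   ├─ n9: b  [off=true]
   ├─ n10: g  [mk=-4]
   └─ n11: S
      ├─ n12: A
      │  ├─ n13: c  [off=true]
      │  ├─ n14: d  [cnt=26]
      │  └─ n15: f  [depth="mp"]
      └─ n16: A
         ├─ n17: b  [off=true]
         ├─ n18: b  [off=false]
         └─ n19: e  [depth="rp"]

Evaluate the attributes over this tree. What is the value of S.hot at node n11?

13

1. n1.lim = 7  [7]
2. n1.mk = 2  [2]
3. n2.depth = "ky"  [terminal]
4. n3.lim = 6  [A₀.mk + 4]
5. n3.mk = 11  [A₀.mk + 9]
6. n4.lim = 22  [A₀.lim + 16]
7. n4.mk = 21  [A₀.mk + 10]
8. n5.depth = "px"  [terminal]
9. n6.off = true  [terminal]
10. n4.acc = true  [A.mk > 20]
11. n4.fin = -3  [(if b.off then A.mk else A.lim) - 24]
12. n3.acc = true  [A₁.acc == true]
13. n3.fin = -1  [(if A₁.acc then A₀.lim else A₀.mk) - 7]
14. n7.off = true  [terminal]
15. n1.acc = true  [A₁.acc == true]
16. n1.fin = 29  [len(f.depth) + 27]
17. n9.off = true  [terminal]
18. n10.mk = -4  [terminal]
19. n12.lim = 16  [16]
20. n12.mk = 5  [5]
21. n13.off = true  [terminal]
22. n14.cnt = 26  [terminal]
23. n15.depth = "mp"  [terminal]
24. n12.acc = true  [d.cnt > 25]
25. n12.fin = 18  [(if c.off then A.lim else A.mk) + 2]
26. n16.lim = 7  [A₀.fin * 2 - 29]
27. n16.mk = 3  [A₀.fin * 2 - 33]
28. n17.off = true  [terminal]
29. n18.off = false  [terminal]
30. n19.depth = "rp"  [terminal]
31. n16.acc = false  [b₁.off == true]
32. n16.fin = 29  [A.lim + A.mk + 19]
33. n11.ok = "nz"  ["nz"]
34. n11.hot = 13  [A₁.fin - 16]
35. n8.wid = 30  [S.hot + g.mk + 21]
36. n8.tag = true  [b.off == true]
37. n8.pre = 3  [g.mk + 7]
38. n0.ok = "vn"  ["vn"]
39. n0.hot = 2  [B.wid + A.fin - 57]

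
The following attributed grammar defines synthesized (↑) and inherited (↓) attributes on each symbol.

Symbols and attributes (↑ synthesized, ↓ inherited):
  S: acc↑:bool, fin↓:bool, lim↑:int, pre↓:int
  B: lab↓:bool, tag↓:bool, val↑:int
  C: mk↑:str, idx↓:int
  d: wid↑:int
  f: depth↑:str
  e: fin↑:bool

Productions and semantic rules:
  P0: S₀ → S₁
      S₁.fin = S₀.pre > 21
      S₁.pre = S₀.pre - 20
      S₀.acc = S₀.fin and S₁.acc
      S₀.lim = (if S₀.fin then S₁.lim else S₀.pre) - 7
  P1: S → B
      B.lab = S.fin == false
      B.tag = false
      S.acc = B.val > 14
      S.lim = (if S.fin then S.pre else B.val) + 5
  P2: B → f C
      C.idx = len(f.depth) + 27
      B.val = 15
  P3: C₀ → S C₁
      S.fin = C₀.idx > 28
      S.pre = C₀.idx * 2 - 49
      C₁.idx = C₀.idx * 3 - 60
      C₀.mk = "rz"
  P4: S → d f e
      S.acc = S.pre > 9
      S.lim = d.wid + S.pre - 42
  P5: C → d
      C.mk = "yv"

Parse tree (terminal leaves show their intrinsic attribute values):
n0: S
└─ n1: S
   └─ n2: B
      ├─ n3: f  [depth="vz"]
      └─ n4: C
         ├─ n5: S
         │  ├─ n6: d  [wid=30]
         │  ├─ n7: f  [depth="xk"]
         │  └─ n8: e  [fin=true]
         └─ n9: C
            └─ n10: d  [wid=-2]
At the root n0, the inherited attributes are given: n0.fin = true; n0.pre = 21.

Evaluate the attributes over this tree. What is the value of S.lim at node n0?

13

1. n0.fin = true  [given at root]
2. n0.pre = 21  [given at root]
3. n1.fin = false  [S₀.pre > 21]
4. n1.pre = 1  [S₀.pre - 20]
5. n2.lab = true  [S.fin == false]
6. n2.tag = false  [false]
7. n3.depth = "vz"  [terminal]
8. n4.idx = 29  [len(f.depth) + 27]
9. n5.fin = true  [C₀.idx > 28]
10. n5.pre = 9  [C₀.idx * 2 - 49]
11. n6.wid = 30  [terminal]
12. n7.depth = "xk"  [terminal]
13. n8.fin = true  [terminal]
14. n5.acc = false  [S.pre > 9]
15. n5.lim = -3  [d.wid + S.pre - 42]
16. n9.idx = 27  [C₀.idx * 3 - 60]
17. n10.wid = -2  [terminal]
18. n9.mk = "yv"  ["yv"]
19. n4.mk = "rz"  ["rz"]
20. n2.val = 15  [15]
21. n1.acc = true  [B.val > 14]
22. n1.lim = 20  [(if S.fin then S.pre else B.val) + 5]
23. n0.acc = true  [S₀.fin and S₁.acc]
24. n0.lim = 13  [(if S₀.fin then S₁.lim else S₀.pre) - 7]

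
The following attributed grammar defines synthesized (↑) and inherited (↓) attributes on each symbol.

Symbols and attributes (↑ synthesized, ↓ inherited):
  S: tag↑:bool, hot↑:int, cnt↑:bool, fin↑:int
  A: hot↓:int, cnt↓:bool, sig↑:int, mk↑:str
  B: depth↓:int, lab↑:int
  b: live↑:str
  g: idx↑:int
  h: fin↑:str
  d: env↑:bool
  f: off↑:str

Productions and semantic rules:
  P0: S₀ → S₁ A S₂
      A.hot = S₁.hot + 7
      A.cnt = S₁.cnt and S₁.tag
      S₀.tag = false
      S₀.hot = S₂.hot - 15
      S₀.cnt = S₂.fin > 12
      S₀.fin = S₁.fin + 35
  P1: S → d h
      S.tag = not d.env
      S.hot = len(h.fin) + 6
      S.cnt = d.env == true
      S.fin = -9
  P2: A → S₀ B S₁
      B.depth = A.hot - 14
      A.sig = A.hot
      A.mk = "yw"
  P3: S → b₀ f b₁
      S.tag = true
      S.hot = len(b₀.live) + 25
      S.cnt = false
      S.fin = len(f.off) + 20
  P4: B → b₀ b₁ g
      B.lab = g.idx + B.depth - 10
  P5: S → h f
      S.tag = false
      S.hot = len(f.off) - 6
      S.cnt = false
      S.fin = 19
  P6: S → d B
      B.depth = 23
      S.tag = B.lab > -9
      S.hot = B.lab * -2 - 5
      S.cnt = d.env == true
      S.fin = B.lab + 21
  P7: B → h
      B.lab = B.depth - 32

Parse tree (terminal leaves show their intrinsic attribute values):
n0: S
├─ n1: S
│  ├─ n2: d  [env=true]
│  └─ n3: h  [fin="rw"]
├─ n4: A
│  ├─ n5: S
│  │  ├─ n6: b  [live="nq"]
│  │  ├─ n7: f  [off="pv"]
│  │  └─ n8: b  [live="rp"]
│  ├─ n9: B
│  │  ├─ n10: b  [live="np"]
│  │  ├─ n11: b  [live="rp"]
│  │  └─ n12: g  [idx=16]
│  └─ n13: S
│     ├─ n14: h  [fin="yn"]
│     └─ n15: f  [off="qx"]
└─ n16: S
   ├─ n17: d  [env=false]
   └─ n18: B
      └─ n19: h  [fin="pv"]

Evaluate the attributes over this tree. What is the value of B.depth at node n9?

1

1. n2.env = true  [terminal]
2. n3.fin = "rw"  [terminal]
3. n1.tag = false  [not d.env]
4. n1.hot = 8  [len(h.fin) + 6]
5. n1.cnt = true  [d.env == true]
6. n1.fin = -9  [-9]
7. n4.hot = 15  [S₁.hot + 7]
8. n4.cnt = false  [S₁.cnt and S₁.tag]
9. n6.live = "nq"  [terminal]
10. n7.off = "pv"  [terminal]
11. n8.live = "rp"  [terminal]
12. n5.tag = true  [true]
13. n5.hot = 27  [len(b₀.live) + 25]
14. n5.cnt = false  [false]
15. n5.fin = 22  [len(f.off) + 20]
16. n9.depth = 1  [A.hot - 14]
17. n10.live = "np"  [terminal]
18. n11.live = "rp"  [terminal]
19. n12.idx = 16  [terminal]
20. n9.lab = 7  [g.idx + B.depth - 10]
21. n14.fin = "yn"  [terminal]
22. n15.off = "qx"  [terminal]
23. n13.tag = false  [false]
24. n13.hot = -4  [len(f.off) - 6]
25. n13.cnt = false  [false]
26. n13.fin = 19  [19]
27. n4.sig = 15  [A.hot]
28. n4.mk = "yw"  ["yw"]
29. n17.env = false  [terminal]
30. n18.depth = 23  [23]
31. n19.fin = "pv"  [terminal]
32. n18.lab = -9  [B.depth - 32]
33. n16.tag = false  [B.lab > -9]
34. n16.hot = 13  [B.lab * -2 - 5]
35. n16.cnt = false  [d.env == true]
36. n16.fin = 12  [B.lab + 21]
37. n0.tag = false  [false]
38. n0.hot = -2  [S₂.hot - 15]
39. n0.cnt = false  [S₂.fin > 12]
40. n0.fin = 26  [S₁.fin + 35]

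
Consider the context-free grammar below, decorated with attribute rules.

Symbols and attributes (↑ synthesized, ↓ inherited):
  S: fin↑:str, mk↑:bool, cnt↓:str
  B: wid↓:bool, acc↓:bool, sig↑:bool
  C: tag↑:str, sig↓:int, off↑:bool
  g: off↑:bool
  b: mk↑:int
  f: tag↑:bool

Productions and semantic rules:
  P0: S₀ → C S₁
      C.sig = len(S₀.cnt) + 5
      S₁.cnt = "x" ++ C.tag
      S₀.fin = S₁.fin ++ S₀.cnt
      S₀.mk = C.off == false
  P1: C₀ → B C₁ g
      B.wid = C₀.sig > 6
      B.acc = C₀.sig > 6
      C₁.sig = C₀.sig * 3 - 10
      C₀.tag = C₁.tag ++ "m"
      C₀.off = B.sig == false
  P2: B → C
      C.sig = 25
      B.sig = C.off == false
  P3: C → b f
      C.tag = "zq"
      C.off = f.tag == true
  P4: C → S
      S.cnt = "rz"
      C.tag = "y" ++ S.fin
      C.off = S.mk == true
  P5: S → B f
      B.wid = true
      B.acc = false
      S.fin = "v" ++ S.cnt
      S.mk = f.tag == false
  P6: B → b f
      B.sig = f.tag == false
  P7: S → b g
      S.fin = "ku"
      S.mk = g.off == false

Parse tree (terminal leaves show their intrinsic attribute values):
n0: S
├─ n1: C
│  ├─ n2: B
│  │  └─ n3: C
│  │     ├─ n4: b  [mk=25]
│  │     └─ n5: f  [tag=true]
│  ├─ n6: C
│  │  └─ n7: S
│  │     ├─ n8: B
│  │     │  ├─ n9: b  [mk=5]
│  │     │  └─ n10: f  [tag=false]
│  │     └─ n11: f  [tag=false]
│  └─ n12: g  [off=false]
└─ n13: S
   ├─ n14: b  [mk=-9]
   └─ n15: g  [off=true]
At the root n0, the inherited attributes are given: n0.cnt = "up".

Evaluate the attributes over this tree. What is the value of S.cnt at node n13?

1. n0.cnt = "up"  [given at root]
2. n1.sig = 7  [len(S₀.cnt) + 5]
3. n2.wid = true  [C₀.sig > 6]
4. n2.acc = true  [C₀.sig > 6]
5. n3.sig = 25  [25]
6. n4.mk = 25  [terminal]
7. n5.tag = true  [terminal]
8. n3.tag = "zq"  ["zq"]
9. n3.off = true  [f.tag == true]
10. n2.sig = false  [C.off == false]
11. n6.sig = 11  [C₀.sig * 3 - 10]
12. n7.cnt = "rz"  ["rz"]
13. n8.wid = true  [true]
14. n8.acc = false  [false]
15. n9.mk = 5  [terminal]
16. n10.tag = false  [terminal]
17. n8.sig = true  [f.tag == false]
18. n11.tag = false  [terminal]
19. n7.fin = "vrz"  ["v" ++ S.cnt]
20. n7.mk = true  [f.tag == false]
21. n6.tag = "yvrz"  ["y" ++ S.fin]
22. n6.off = true  [S.mk == true]
23. n12.off = false  [terminal]
24. n1.tag = "yvrzm"  [C₁.tag ++ "m"]
25. n1.off = true  [B.sig == false]
26. n13.cnt = "xyvrzm"  ["x" ++ C.tag]
27. n14.mk = -9  [terminal]
28. n15.off = true  [terminal]
29. n13.fin = "ku"  ["ku"]
30. n13.mk = false  [g.off == false]
31. n0.fin = "kuup"  [S₁.fin ++ S₀.cnt]
32. n0.mk = false  [C.off == false]

"xyvrzm"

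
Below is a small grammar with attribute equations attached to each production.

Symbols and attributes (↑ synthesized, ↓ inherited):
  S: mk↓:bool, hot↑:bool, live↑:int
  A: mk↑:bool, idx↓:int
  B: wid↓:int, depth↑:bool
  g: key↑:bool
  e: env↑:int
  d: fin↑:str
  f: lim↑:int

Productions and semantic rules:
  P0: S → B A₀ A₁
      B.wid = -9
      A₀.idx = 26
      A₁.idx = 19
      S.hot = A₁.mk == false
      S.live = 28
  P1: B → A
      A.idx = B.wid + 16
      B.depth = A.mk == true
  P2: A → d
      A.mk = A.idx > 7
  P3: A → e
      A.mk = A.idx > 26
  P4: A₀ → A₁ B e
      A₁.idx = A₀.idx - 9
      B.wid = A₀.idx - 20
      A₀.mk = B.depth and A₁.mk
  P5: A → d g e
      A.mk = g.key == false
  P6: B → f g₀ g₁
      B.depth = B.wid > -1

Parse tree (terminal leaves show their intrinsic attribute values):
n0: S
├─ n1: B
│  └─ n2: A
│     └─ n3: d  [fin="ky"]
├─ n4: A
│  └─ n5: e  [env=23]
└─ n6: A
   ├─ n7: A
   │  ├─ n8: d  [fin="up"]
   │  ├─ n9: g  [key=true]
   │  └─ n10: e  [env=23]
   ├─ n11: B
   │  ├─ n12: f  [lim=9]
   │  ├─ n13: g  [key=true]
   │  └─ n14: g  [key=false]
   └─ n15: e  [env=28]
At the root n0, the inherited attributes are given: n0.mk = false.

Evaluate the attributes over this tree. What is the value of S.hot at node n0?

1. n0.mk = false  [given at root]
2. n1.wid = -9  [-9]
3. n2.idx = 7  [B.wid + 16]
4. n3.fin = "ky"  [terminal]
5. n2.mk = false  [A.idx > 7]
6. n1.depth = false  [A.mk == true]
7. n4.idx = 26  [26]
8. n5.env = 23  [terminal]
9. n4.mk = false  [A.idx > 26]
10. n6.idx = 19  [19]
11. n7.idx = 10  [A₀.idx - 9]
12. n8.fin = "up"  [terminal]
13. n9.key = true  [terminal]
14. n10.env = 23  [terminal]
15. n7.mk = false  [g.key == false]
16. n11.wid = -1  [A₀.idx - 20]
17. n12.lim = 9  [terminal]
18. n13.key = true  [terminal]
19. n14.key = false  [terminal]
20. n11.depth = false  [B.wid > -1]
21. n15.env = 28  [terminal]
22. n6.mk = false  [B.depth and A₁.mk]
23. n0.hot = true  [A₁.mk == false]
24. n0.live = 28  [28]

true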